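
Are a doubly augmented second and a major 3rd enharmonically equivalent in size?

A doubly augmented second = 4 semitones = a major third; enharmonically equal.

Yes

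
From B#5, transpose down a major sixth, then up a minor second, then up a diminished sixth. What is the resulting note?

Down a major sixth from B#5: D#5 (9 semitones down).
A minor second up from D#5 is E5.
Up a diminished sixth from E5: Cb6 (7 semitones up).

Cb6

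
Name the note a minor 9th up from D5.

Eb6

The ninth's letter: D up two letter names plus an octave → E.
A minor ninth spans 13 semitones, so from D5 the target pitch is Eb6.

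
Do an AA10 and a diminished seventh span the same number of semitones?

No

18 semitones (doubly augmented tenth) vs 9 semitones (diminished seventh): not equal.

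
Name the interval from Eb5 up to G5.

M3

E to G spans three letter names (E-F-G) — that makes it a third of some quality.
Eb5 to G5 is 4 semitones, matching the major third exactly, so the quality is major.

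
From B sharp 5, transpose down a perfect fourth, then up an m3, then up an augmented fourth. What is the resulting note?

Down a perfect fourth from B#5: F##5 (5 semitones down).
Up a minor third from F##5: A#5 (3 semitones up).
A#5 up an augmented fourth → D##6 (6 semitones).

D double-sharp 6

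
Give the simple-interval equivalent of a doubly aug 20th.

AA6

Take out 2 octaves (14 from the number): 20 − 14 = 6.
So a doubly augmented twentieth is 2 octaves plus a doubly augmented sixth. The quality is unchanged.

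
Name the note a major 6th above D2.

B2

Counting six letter names up from D lands on B.
Moving 9 semitones up from D2 (the size of a major sixth) reaches B2.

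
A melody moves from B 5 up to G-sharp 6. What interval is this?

B to G spans six letter names (B-C-D-E-F-G), so the interval is some kind of sixth.
The major sixth spans 9 semitones, and B5 to G#6 is exactly 9 semitones — so this is a major sixth.

M6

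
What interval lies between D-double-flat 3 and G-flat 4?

augmented 11th

D to G spans four letter names (D-E-F-G), plus an octave — that makes it an eleventh of some quality.
A perfect eleventh would be 17 semitones; Dbb3 to Gb4 is 18, one semitone wider, so the interval is augmented.
(Equivalently, a compound augmented fourth: an augmented fourth plus an octave.)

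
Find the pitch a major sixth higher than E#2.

C##3

The sixth takes the letter from E up to C.
A major sixth spans 9 semitones, so from E#2 the target pitch is C##3.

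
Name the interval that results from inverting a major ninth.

minor 7th

First reduce the compound major ninth to its simple form, a major second.
Inverted interval numbers add to nine, so a second pairs with a seventh (2 + 7 = 9).
Quality inverts too: major becomes minor. That makes the inversion a minor seventh.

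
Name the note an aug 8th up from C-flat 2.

C 3

The letter stays C (same as the start), shifted an octave up.
An augmented octave is 13 semitones; 13 semitones up from Cb2 gives C3.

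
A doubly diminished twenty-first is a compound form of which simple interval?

doubly diminished 7th

Take out 2 octaves (14 from the number): 21 − 14 = 7.
So a doubly diminished twenty-first is 2 octaves plus a doubly diminished seventh. The quality is unchanged.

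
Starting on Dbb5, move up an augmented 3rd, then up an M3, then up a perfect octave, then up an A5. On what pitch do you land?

E#7

An augmented third up from Dbb5 is F5.
F5 up a major third → A5 (4 semitones).
A perfect octave up from A5 is A6.
An augmented fifth up from A6 is E#7.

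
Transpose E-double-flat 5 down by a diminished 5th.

Counting five letter names down from E lands on A.
Moving 6 semitones down from Ebb5 (the size of a diminished fifth) reaches Ab4.

A-flat 4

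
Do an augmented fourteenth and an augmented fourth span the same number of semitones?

No

An augmented fourteenth is 24 semitones but an augmented fourth is 6 semitones — different sizes.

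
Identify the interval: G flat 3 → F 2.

Descending from Gb3 to F2 is the same interval as ascending F2 to Gb3.
F to G spans two letter names (F-G), plus an octave — that makes it a ninth of some quality.
At 13 semitones, F2→Gb3 falls one short of a major ninth: minor.
(Equivalently, a compound minor second: a minor second plus an octave.)

m9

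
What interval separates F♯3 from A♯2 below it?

Descending from F#3 to A#2 is the same interval as ascending A#2 to F#3.
A to F spans six letter names (A-B-C-D-E-F): a sixth.
A#2 to F#3 is 8 semitones, a half step short of the major sixth (9), so this is minor.

minor sixth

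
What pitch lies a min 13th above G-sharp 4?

E 6

Six letters up from G (plus an octave) reaches E.
A minor thirteenth is 20 semitones; 20 semitones up from G#4 gives E6.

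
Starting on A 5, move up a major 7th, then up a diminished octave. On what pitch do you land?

G 7

A major seventh up from A5 is G#6.
Up a diminished octave from G#6: G7 (11 semitones up).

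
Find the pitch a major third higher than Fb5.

Ab5

Counting three letter names up from F lands on A.
A major third is 4 semitones; 4 semitones up from Fb5 gives Ab5.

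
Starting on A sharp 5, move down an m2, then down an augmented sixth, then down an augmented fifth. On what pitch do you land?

A#5 down a minor second → G##5 (1 semitone).
G##5 down an augmented sixth → B4 (10 semitones).
An augmented fifth down from B4 is Eb4.

E flat 4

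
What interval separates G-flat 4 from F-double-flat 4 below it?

Descending from Gb4 to Fbb4 is the same interval as ascending Fbb4 to Gb4.
F to G spans two letter names (F-G), so the interval is some kind of second.
The major second is 2 semitones; here we have 3, one semitone wider: augmented.

augmented 2nd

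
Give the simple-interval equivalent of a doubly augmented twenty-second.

doubly augmented octave

Take out 2 octaves (14 from the number): 22 − 14 = 8.
Quality carries through unchanged, so the simple form is a doubly augmented octave.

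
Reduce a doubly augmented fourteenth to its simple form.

Subtracting seven from the interval number removes an octave: 14 − 7 = 7.
So a doubly augmented fourteenth is an octave plus a doubly augmented seventh. The quality is unchanged.

doubly augmented seventh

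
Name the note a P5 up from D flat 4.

The fifth takes the letter from D up to A.
Moving 7 semitones up from Db4 (the size of a perfect fifth) reaches Ab4.

A flat 4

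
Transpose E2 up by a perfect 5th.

B2

Counting five letter names up from E lands on B.
Moving 7 semitones up from E2 (the size of a perfect fifth) reaches B2.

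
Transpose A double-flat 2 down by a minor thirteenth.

C flat 1

Six letters down from A (plus an octave) reaches C.
A minor thirteenth is 20 semitones; 20 semitones down from Abb2 gives Cb1.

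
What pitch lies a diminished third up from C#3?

Eb3

Counting three letter names up from C lands on E.
A diminished third is 2 semitones; 2 semitones up from C#3 gives Eb3.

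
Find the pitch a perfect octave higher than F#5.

F#6

For an octave the letter name doesn't change: still F, an octave up.
A perfect octave is 12 semitones; 12 semitones up from F#5 gives F#6.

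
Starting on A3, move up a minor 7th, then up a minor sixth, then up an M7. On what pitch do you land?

D6

A minor seventh up from A3 is G4.
G4 up a minor sixth → Eb5 (8 semitones).
Up a major seventh from Eb5: D6 (11 semitones up).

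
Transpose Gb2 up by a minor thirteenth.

Ebb4

Counting six letter names plus an octave up from G lands on E.
Moving 20 semitones up from Gb2 (the size of a minor thirteenth) reaches Ebb4.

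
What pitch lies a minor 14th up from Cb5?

Seven letters up from C (plus an octave) reaches B.
A minor fourteenth is 22 semitones; 22 semitones up from Cb5 gives Bbb6.

Bbb6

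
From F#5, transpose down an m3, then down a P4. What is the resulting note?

A#4

Down a minor third from F#5: D#5 (3 semitones down).
D#5 down a perfect fourth → A#4 (5 semitones).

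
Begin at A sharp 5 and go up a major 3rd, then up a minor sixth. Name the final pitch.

A sharp 6

Up a major third from A#5: C##6 (4 semitones up).
C##6 up a minor sixth → A#6 (8 semitones).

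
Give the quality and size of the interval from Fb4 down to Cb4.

Descending from Fb4 to Cb4 is the same interval as ascending Cb4 to Fb4.
C to F spans four letter names (C-D-E-F), so the interval is some kind of fourth.
Cb4 to Fb4 is 5 semitones, matching the perfect fourth exactly, so the quality is perfect.

perfect fourth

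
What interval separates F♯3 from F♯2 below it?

perfect octave

Descending from F#3 to F#2 is the same interval as ascending F#2 to F#3.
F to F is the same letter name, plus an octave — that makes it an octave of some quality.
The perfect octave spans 12 semitones, and F#2 to F#3 is exactly 12 semitones — so this is a perfect octave.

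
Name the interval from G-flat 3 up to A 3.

augmented second

G to A spans two letter names (G-A) — that makes it a second of some quality.
The major second is 2 semitones; here we have 3, one semitone wider: augmented.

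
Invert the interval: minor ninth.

M7

First reduce the compound minor ninth to its simple form, a minor second.
Inverted interval numbers add to nine, so a second pairs with a seventh (2 + 7 = 9).
And minor becomes major under inversion, so we get a major seventh.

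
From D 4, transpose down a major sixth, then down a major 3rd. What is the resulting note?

A major sixth down from D4 is F3.
Down a major third from F3: Db3 (4 semitones down).

D flat 3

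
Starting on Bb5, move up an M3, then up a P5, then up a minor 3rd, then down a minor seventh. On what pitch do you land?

Bb5 up a major third → D6 (4 semitones).
A perfect fifth up from D6 is A6.
A minor third up from A6 is C7.
Down a minor seventh from C7: D6 (10 semitones down).

D6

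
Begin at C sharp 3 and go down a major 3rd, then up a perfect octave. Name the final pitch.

Down a major third from C#3: A2 (4 semitones down).
Up a perfect octave from A2: A3 (12 semitones up).

A 3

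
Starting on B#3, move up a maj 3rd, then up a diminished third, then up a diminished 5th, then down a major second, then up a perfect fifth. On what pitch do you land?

F5

B#3 up a major third → D##4 (4 semitones).
A diminished third up from D##4 is F#4.
A diminished fifth up from F#4 is C5.
A major second down from C5 is Bb4.
A perfect fifth up from Bb4 is F5.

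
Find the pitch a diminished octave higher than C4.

Cb5

The letter stays C (same as the start), shifted an octave up.
A diminished octave is 11 semitones; 11 semitones up from C4 gives Cb5.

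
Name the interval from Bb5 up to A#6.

augmented 7th

B to A spans seven letter names (B-C-D-E-F-G-A) — that makes it a seventh of some quality.
Bb5 to A#6 spans 12 semitones — one semitone wider than the major seventh (11) — giving an augmented seventh.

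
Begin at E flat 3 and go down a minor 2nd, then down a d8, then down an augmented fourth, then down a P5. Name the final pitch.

A minor second down from Eb3 is D3.
A diminished octave down from D3 is D#2.
An augmented fourth down from D#2 is A1.
A perfect fifth down from A1 is D1.

D 1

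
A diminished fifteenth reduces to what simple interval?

diminished octave

Each octave removed subtracts seven from the number: 15 − 7 = 8.
That makes a diminished fifteenth a compound diminished octave — an octave plus a diminished octave.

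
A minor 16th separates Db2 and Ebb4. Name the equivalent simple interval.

Take out 2 octaves (14 from the number): 16 − 14 = 2.
That makes a minor sixteenth a compound minor second — 2 octaves plus a minor second.

m2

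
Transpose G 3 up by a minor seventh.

Counting seven letter names up from G lands on F.
A minor seventh spans 10 semitones, so from G3 the target pitch is F4.

F 4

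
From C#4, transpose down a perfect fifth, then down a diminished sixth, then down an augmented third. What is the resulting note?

Down a perfect fifth from C#4: F#3 (7 semitones down).
A diminished sixth down from F#3 is A##2.
An augmented third down from A##2 is F#2.

F#2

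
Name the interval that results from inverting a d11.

A5

First reduce the compound diminished eleventh to its simple form, a diminished fourth.
Inverted interval numbers add to nine, so a fourth pairs with a fifth (4 + 5 = 9).
Quality inverts too: diminished becomes augmented. That makes the inversion an augmented fifth.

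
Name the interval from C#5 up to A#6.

C to A spans six letter names (C-D-E-F-G-A), plus an octave: a thirteenth.
The major thirteenth spans 21 semitones, and C#5 to A#6 is exactly 21 semitones — so this is a major thirteenth.
(Equivalently, a compound major sixth: a major sixth plus an octave.)

major thirteenth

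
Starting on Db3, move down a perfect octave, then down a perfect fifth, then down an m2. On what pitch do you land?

F1

Db3 down a perfect octave → Db2 (12 semitones).
Db2 down a perfect fifth → Gb1 (7 semitones).
A minor second down from Gb1 is F1.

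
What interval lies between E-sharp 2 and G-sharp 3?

minor 10th

E to G spans three letter names (E-F-G), plus an octave — that makes it a tenth of some quality.
E#2 to G#3 is 15 semitones, a half step short of the major tenth (16), so this is minor.
(Equivalently, a compound minor third: a minor third plus an octave.)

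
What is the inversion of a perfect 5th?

The rule of nine gives the new number: 9 − 5 = 4, so a fifth becomes a fourth.
The quality also flips — perfect stays perfect — giving a perfect fourth.

perfect fourth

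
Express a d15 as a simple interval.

d8

Each octave removed subtracts seven from the number: 15 − 7 = 8.
Quality carries through unchanged, so the simple form is a diminished octave.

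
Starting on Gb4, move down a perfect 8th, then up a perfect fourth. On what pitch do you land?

Cb4

Gb4 down a perfect octave → Gb3 (12 semitones).
A perfect fourth up from Gb3 is Cb4.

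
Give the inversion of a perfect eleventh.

First reduce the compound perfect eleventh to its simple form, a perfect fourth.
Interval numbers invert to sum to nine: 4 + 5 = 9, so a fourth inverts to a fifth.
Quality inverts too: perfect stays perfect. That makes the inversion a perfect fifth.

perfect fifth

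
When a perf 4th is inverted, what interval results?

P5

Interval numbers invert to sum to nine: 4 + 5 = 9, so a fourth inverts to a fifth.
Quality inverts too: perfect stays perfect. That makes the inversion a perfect fifth.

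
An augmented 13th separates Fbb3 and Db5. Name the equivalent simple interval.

Subtracting seven from the interval number removes an octave: 13 − 7 = 6.
Quality carries through unchanged, so the simple form is an augmented sixth.

A6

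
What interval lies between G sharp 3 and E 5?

G to E spans six letter names (G-A-B-C-D-E), plus an octave, so the interval is some kind of thirteenth.
At 20 semitones, G#3→E5 falls one short of a major thirteenth: minor.
(Equivalently, a compound minor sixth: a minor sixth plus an octave.)

minor thirteenth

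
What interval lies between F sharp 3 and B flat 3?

d4

F to B spans four letter names (F-G-A-B): a fourth.
A perfect fourth would be 5 semitones; F#3 to Bb3 is 4, one semitone narrower, so the interval is diminished.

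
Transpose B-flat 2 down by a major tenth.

G-flat 1

Three letters down from B (plus an octave) reaches G.
Moving 16 semitones down from Bb2 (the size of a major tenth) reaches Gb1.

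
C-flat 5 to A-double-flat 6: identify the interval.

C to A spans six letter names (C-D-E-F-G-A), plus an octave — that makes it a thirteenth of some quality.
A major thirteenth would be 21 semitones, but Cb5 to Abb6 is 20 — one semitone narrower, making it a minor thirteenth.
(Equivalently, a compound minor sixth: a minor sixth plus an octave.)

m13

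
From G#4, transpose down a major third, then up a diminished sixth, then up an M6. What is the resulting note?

A major third down from G#4 is E4.
A diminished sixth up from E4 is Cb5.
Up a major sixth from Cb5: Ab5 (9 semitones up).

Ab5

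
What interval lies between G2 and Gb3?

d8

G to G is the same letter name, plus an octave — that makes it an octave of some quality.
G2 to Gb3 spans 11 semitones — one semitone narrower than the perfect octave (12) — giving a diminished octave.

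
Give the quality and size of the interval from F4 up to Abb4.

diminished third

F to A spans three letter names (F-G-A) — that makes it a third of some quality.
A major third would be 4 semitones; F4 to Abb4 is 2, two semitones narrower, so the interval is diminished.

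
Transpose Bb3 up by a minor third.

Counting three letter names up from B lands on D.
A minor third is 3 semitones; 3 semitones up from Bb3 gives Db4.

Db4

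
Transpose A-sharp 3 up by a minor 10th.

Counting three letter names plus an octave up from A lands on C.
Moving 15 semitones up from A#3 (the size of a minor tenth) reaches C#5.

C-sharp 5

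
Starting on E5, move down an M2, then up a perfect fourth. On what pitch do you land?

A major second down from E5 is D5.
Up a perfect fourth from D5: G5 (5 semitones up).

G5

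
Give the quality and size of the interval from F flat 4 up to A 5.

augmented 10th

F to A spans three letter names (F-G-A), plus an octave, so the interval is some kind of tenth.
A major tenth would be 16 semitones; Fb4 to A5 is 17, one semitone wider, so the interval is augmented.
(Equivalently, a compound augmented third: an augmented third plus an octave.)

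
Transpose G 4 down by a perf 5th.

The fifth takes the letter from G down to C.
A perfect fifth is 7 semitones; 7 semitones down from G4 gives C4.

C 4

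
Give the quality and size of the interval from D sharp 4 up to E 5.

D to E spans two letter names (D-E), plus an octave — that makes it a ninth of some quality.
A major ninth would be 14 semitones, but D#4 to E5 is 13 — one semitone narrower, making it a minor ninth.
(Equivalently, a compound minor second: a minor second plus an octave.)

minor 9th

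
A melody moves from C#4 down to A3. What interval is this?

major third

Descending from C#4 to A3 is the same interval as ascending A3 to C#4.
A to C spans three letter names (A-B-C), so the interval is some kind of third.
The major third spans 4 semitones, and A3 to C#4 is exactly 4 semitones — so this is a major third.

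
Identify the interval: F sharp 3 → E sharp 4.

major 7th

F to E spans seven letter names (F-G-A-B-C-D-E): a seventh.
The major seventh spans 11 semitones, and F#3 to E#4 is exactly 11 semitones — so this is a major seventh.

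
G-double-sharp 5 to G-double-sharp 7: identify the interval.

perfect fifteenth

G to G is the same letter name, plus 2 octaves — that makes it a fifteenth of some quality.
The perfect fifteenth spans 24 semitones, and G##5 to G##7 is exactly 24 semitones — so this is a perfect fifteenth.
(Equivalently, a compound perfect octave: a perfect octave plus an octave.)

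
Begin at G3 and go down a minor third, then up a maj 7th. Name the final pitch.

D#4

G3 down a minor third → E3 (3 semitones).
Up a major seventh from E3: D#4 (11 semitones up).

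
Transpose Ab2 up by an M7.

G3

The seventh takes the letter from A up to G.
A major seventh is 11 semitones; 11 semitones up from Ab2 gives G3.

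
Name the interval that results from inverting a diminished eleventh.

augmented fifth

First reduce the compound diminished eleventh to its simple form, a diminished fourth.
The rule of nine gives the new number: 9 − 4 = 5, so a fourth becomes a fifth.
Quality inverts too: diminished becomes augmented. That makes the inversion an augmented fifth.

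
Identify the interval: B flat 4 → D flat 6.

minor 10th

B to D spans three letter names (B-C-D), plus an octave — that makes it a tenth of some quality.
Bb4 to Db6 is 15 semitones, a half step short of the major tenth (16), so this is minor.
(Equivalently, a compound minor third: a minor third plus an octave.)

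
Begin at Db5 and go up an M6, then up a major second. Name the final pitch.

Db5 up a major sixth → Bb5 (9 semitones).
A major second up from Bb5 is C6.

C6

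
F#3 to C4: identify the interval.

F to C spans five letter names (F-G-A-B-C): a fifth.
A perfect fifth would be 7 semitones; F#3 to C4 is 6, one semitone narrower, so the interval is diminished.

d5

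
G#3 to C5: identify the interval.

G to C spans four letter names (G-A-B-C), plus an octave, so the interval is some kind of eleventh.
G#3 to C5 spans 16 semitones — one semitone narrower than the perfect eleventh (17) — giving a diminished eleventh.
(Equivalently, a compound diminished fourth: a diminished fourth plus an octave.)

d11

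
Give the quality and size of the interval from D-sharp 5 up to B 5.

minor 6th

D to B spans six letter names (D-E-F-G-A-B): a sixth.
D#5 to B5 is 8 semitones, a half step short of the major sixth (9), so this is minor.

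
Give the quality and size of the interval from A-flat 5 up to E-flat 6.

perfect fifth

A to E spans five letter names (A-B-C-D-E) — that makes it a fifth of some quality.
The perfect fifth spans 7 semitones, and Ab5 to Eb6 is exactly 7 semitones — so this is a perfect fifth.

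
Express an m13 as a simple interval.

m6

Each octave removed subtracts seven from the number: 13 − 7 = 6.
That makes a minor thirteenth a compound minor sixth — an octave plus a minor sixth.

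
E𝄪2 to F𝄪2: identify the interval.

m2

E to F spans two letter names (E-F): a second.
A major second would be 2 semitones, but E##2 to F##2 is 1 — one semitone narrower, making it a minor second.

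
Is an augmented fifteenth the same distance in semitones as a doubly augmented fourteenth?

An augmented fifteenth spans 25 semitones, and a doubly augmented fourteenth also spans 25 semitones — they're enharmonic.

Yes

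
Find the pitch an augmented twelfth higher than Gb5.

Counting five letter names plus an octave up from G lands on D.
Moving 20 semitones up from Gb5 (the size of an augmented twelfth) reaches D7.

D7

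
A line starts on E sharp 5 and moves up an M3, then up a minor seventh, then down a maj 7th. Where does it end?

G sharp 5

Up a major third from E#5: G##5 (4 semitones up).
Up a minor seventh from G##5: F##6 (10 semitones up).
Down a major seventh from F##6: G#5 (11 semitones down).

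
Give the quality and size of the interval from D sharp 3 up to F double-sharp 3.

D to F spans three letter names (D-E-F) — that makes it a third of some quality.
Counting semitones, D#3→F##3 is 4, which is the major third.

major third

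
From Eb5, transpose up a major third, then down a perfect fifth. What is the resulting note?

C5

Up a major third from Eb5: G5 (4 semitones up).
Down a perfect fifth from G5: C5 (7 semitones down).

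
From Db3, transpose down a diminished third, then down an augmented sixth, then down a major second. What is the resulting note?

Cb2

Db3 down a diminished third → B2 (2 semitones).
B2 down an augmented sixth → Db2 (10 semitones).
A major second down from Db2 is Cb2.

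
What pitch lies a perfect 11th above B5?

E7

Four letters up from B (plus an octave) reaches E.
A perfect eleventh spans 17 semitones, so from B5 the target pitch is E7.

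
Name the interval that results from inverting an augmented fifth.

d4

The rule of nine gives the new number: 9 − 5 = 4, so a fifth becomes a fourth.
The quality also flips — augmented becomes diminished — giving a diminished fourth.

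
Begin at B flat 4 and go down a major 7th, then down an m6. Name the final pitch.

E flat 3

Bb4 down a major seventh → Cb4 (11 semitones).
Down a minor sixth from Cb4: Eb3 (8 semitones down).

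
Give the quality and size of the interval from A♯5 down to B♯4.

minor seventh

Descending from A#5 to B#4 is the same interval as ascending B#4 to A#5.
B to A spans seven letter names (B-C-D-E-F-G-A): a seventh.
A major seventh would be 11 semitones, but B#4 to A#5 is 10 — one semitone narrower, making it a minor seventh.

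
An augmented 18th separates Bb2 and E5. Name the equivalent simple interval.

A4

Subtracting seven from the interval number removes an octave: 18 − 14 = 4.
So an augmented eighteenth is 2 octaves plus an augmented fourth. The quality is unchanged.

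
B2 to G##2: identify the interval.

diminished third

Descending from B2 to G##2 is the same interval as ascending G##2 to B2.
G to B spans three letter names (G-A-B), so the interval is some kind of third.
The major third is 4 semitones; here we have 2, two semitones narrower: diminished.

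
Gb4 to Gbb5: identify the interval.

diminished 8th

G to G is the same letter name, plus an octave: an octave.
Gb4 to Gbb5 spans 11 semitones — one semitone narrower than the perfect octave (12) — giving a diminished octave.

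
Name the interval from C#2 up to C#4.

C to C is the same letter name, plus 2 octaves: a fifteenth.
The perfect fifteenth spans 24 semitones, and C#2 to C#4 is exactly 24 semitones — so this is a perfect fifteenth.
(Equivalently, a compound perfect octave: a perfect octave plus an octave.)

perfect 15th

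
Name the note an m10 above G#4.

B5

The tenth's letter: G up three letter names plus an octave → B.
A minor tenth spans 15 semitones, so from G#4 the target pitch is B5.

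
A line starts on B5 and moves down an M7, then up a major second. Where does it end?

A major seventh down from B5 is C5.
Up a major second from C5: D5 (2 semitones up).

D5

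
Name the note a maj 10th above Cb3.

Eb4

The tenth's letter: C up three letter names plus an octave → E.
A major tenth spans 16 semitones, so from Cb3 the target pitch is Eb4.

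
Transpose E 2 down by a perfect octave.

E 1

An octave keeps the letter name E, an octave down from E.
A perfect octave spans 12 semitones, so from E2 the target pitch is E1.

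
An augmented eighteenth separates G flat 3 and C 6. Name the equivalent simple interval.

Each octave removed subtracts seven from the number: 18 − 14 = 4.
Quality carries through unchanged, so the simple form is an augmented fourth.

A4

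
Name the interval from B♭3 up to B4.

B to B is the same letter name, plus an octave: an octave.
A perfect octave would be 12 semitones; Bb3 to B4 is 13, one semitone wider, so the interval is augmented.

A8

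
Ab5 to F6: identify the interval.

major sixth

A to F spans six letter names (A-B-C-D-E-F) — that makes it a sixth of some quality.
Counting semitones, Ab5→F6 is 9, which is the major sixth.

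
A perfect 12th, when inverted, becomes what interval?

perfect fourth

First reduce the compound perfect twelfth to its simple form, a perfect fifth.
Interval numbers invert to sum to nine: 5 + 4 = 9, so a fifth inverts to a fourth.
The quality also flips — perfect stays perfect — giving a perfect fourth.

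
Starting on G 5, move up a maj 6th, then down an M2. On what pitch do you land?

D 6

G5 up a major sixth → E6 (9 semitones).
A major second down from E6 is D6.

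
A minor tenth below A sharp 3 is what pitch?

Three letters down from A (plus an octave) reaches F.
A minor tenth is 15 semitones; 15 semitones down from A#3 gives F##2.

F double-sharp 2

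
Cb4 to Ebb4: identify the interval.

m3

C to E spans three letter names (C-D-E), so the interval is some kind of third.
At 3 semitones, Cb4→Ebb4 falls one short of a major third: minor.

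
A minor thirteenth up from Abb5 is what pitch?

Counting six letter names plus an octave up from A lands on F.
A minor thirteenth spans 20 semitones, so from Abb5 the target pitch is Fbb7.

Fbb7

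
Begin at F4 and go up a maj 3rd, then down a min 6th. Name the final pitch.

F4 up a major third → A4 (4 semitones).
A minor sixth down from A4 is C#4.

C#4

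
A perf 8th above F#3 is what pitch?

F#4

An octave keeps the letter name F, an octave up from F.
A perfect octave is 12 semitones; 12 semitones up from F#3 gives F#4.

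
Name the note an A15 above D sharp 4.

D double-sharp 6

A fifteenth keeps the letter name D, two octaves up from D.
An augmented fifteenth spans 25 semitones, so from D#4 the target pitch is D##6.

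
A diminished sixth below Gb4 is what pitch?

Counting six letter names down from G lands on B.
A diminished sixth spans 7 semitones, so from Gb4 the target pitch is B3.

B3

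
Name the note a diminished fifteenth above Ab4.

For a fifteenth the letter name doesn't change: still A, two octaves up.
Moving 23 semitones up from Ab4 (the size of a diminished fifteenth) reaches Abb6.

Abb6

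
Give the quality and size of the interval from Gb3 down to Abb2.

M7

Descending from Gb3 to Abb2 is the same interval as ascending Abb2 to Gb3.
A to G spans seven letter names (A-B-C-D-E-F-G) — that makes it a seventh of some quality.
Counting semitones, Abb2→Gb3 is 11, which is the major seventh.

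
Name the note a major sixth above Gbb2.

The sixth takes the letter from G up to E.
A major sixth spans 9 semitones, so from Gbb2 the target pitch is Ebb3.

Ebb3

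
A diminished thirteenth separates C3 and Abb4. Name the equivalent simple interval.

Subtracting seven from the interval number removes an octave: 13 − 7 = 6.
So a diminished thirteenth is an octave plus a diminished sixth. The quality is unchanged.

diminished 6th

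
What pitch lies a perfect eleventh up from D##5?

G##6

Four letters up from D (plus an octave) reaches G.
Moving 17 semitones up from D##5 (the size of a perfect eleventh) reaches G##6.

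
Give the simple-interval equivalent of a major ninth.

Subtracting seven from the interval number removes an octave: 9 − 7 = 2.
So a major ninth is an octave plus a major second. The quality is unchanged.

M2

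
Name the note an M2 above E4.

F#4

Two letter names up from E: F.
Moving 2 semitones up from E4 (the size of a major second) reaches F#4.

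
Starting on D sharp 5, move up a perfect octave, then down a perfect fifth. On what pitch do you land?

G sharp 5

Up a perfect octave from D#5: D#6 (12 semitones up).
A perfect fifth down from D#6 is G#5.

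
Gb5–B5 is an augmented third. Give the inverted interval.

d6

The rule of nine gives the new number: 9 − 3 = 6, so a third becomes a sixth.
Quality inverts too: augmented becomes diminished. That makes the inversion a diminished sixth.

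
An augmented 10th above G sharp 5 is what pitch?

B double-sharp 6

Counting three letter names plus an octave up from G lands on B.
An augmented tenth spans 17 semitones, so from G#5 the target pitch is B##6.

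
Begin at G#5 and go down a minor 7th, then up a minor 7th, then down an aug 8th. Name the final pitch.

G4

G#5 down a minor seventh → A#4 (10 semitones).
Up a minor seventh from A#4: G#5 (10 semitones up).
An augmented octave down from G#5 is G4.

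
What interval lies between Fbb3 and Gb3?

augmented 2nd

F to G spans two letter names (F-G) — that makes it a second of some quality.
A major second would be 2 semitones; Fbb3 to Gb3 is 3, one semitone wider, so the interval is augmented.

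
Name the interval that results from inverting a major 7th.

The rule of nine gives the new number: 9 − 7 = 2, so a seventh becomes a second.
The quality also flips — major becomes minor — giving a minor second.

minor second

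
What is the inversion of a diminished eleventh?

First reduce the compound diminished eleventh to its simple form, a diminished fourth.
Interval numbers invert to sum to nine: 4 + 5 = 9, so a fourth inverts to a fifth.
Quality inverts too: diminished becomes augmented. That makes the inversion an augmented fifth.

augmented 5th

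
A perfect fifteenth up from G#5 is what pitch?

A fifteenth keeps the letter name G, two octaves up from G.
Moving 24 semitones up from G#5 (the size of a perfect fifteenth) reaches G#7.

G#7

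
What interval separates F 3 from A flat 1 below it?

major thirteenth

Descending from F3 to Ab1 is the same interval as ascending Ab1 to F3.
A to F spans six letter names (A-B-C-D-E-F), plus an octave: a thirteenth.
Ab1 to F3 is 21 semitones, matching the major thirteenth exactly, so the quality is major.
(Equivalently, a compound major sixth: a major sixth plus an octave.)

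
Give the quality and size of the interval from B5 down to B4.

Descending from B5 to B4 is the same interval as ascending B4 to B5.
B to B is the same letter name, plus an octave — that makes it an octave of some quality.
Counting semitones, B4→B5 is 12, which is the perfect octave.

perfect 8th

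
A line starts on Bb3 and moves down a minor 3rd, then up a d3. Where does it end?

Bb3 down a minor third → G3 (3 semitones).
A diminished third up from G3 is Bbb3.

Bbb3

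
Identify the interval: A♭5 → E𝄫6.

A to E spans five letter names (A-B-C-D-E): a fifth.
The perfect fifth is 7 semitones; here we have 6, one semitone narrower: diminished.

d5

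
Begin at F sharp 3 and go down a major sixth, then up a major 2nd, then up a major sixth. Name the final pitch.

Down a major sixth from F#3: A2 (9 semitones down).
A major second up from A2 is B2.
Up a major sixth from B2: G#3 (9 semitones up).

G sharp 3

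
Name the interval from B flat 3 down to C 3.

Descending from Bb3 to C3 is the same interval as ascending C3 to Bb3.
C to B spans seven letter names (C-D-E-F-G-A-B): a seventh.
At 10 semitones, C3→Bb3 falls one short of a major seventh: minor.

minor seventh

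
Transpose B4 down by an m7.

C#4

Seven letter names down from B: C.
A minor seventh spans 10 semitones, so from B4 the target pitch is C#4.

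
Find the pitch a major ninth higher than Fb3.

The ninth's letter: F up two letter names plus an octave → G.
A major ninth is 14 semitones; 14 semitones up from Fb3 gives Gb4.

Gb4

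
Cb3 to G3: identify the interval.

C to G spans five letter names (C-D-E-F-G): a fifth.
Cb3 to G3 spans 8 semitones — one semitone wider than the perfect fifth (7) — giving an augmented fifth.

augmented fifth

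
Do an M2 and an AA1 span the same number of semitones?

A major second = 2 semitones = a doubly augmented unison; enharmonically equal.

Yes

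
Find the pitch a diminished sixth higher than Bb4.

Gbb5

Six letter names up from B: G.
A diminished sixth spans 7 semitones, so from Bb4 the target pitch is Gbb5.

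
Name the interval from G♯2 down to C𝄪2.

Descending from G#2 to C##2 is the same interval as ascending C##2 to G#2.
C to G spans five letter names (C-D-E-F-G), so the interval is some kind of fifth.
C##2 to G#2 spans 6 semitones — one semitone narrower than the perfect fifth (7) — giving a diminished fifth.

diminished 5th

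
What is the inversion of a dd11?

First reduce the compound doubly diminished eleventh to its simple form, a doubly diminished fourth.
Interval numbers invert to sum to nine: 4 + 5 = 9, so a fourth inverts to a fifth.
And doubly diminished becomes doubly augmented under inversion, so we get a doubly augmented fifth.

doubly augmented 5th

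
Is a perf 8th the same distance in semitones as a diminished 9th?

Yes

Both span 12 semitones: a perfect octave and a diminished ninth are the same chromatic distance.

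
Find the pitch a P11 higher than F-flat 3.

Counting four letter names plus an octave up from F lands on B.
A perfect eleventh spans 17 semitones, so from Fb3 the target pitch is Bbb4.

B-double-flat 4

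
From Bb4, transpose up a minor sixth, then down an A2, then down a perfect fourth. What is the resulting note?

Bb4 up a minor sixth → Gb5 (8 semitones).
Down an augmented second from Gb5: Fbb5 (3 semitones down).
A perfect fourth down from Fbb5 is Cbb5.

Cbb5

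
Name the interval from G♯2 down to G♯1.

Descending from G#2 to G#1 is the same interval as ascending G#1 to G#2.
G to G is the same letter name, plus an octave, so the interval is some kind of octave.
Counting semitones, G#1→G#2 is 12, which is the perfect octave.

perfect octave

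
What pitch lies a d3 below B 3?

The third takes the letter from B down to G.
A diminished third spans 2 semitones, so from B3 the target pitch is G##3.

G-double-sharp 3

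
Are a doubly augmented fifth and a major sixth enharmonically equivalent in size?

Yes

A doubly augmented fifth spans 9 semitones, and a major sixth also spans 9 semitones — they're enharmonic.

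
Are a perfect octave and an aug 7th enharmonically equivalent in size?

A perfect octave spans 12 semitones, and an augmented seventh also spans 12 semitones — they're enharmonic.

Yes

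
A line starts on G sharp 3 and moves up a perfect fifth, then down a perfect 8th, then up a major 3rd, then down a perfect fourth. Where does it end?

C double-sharp 3

Up a perfect fifth from G#3: D#4 (7 semitones up).
D#4 down a perfect octave → D#3 (12 semitones).
D#3 up a major third → F##3 (4 semitones).
Down a perfect fourth from F##3: C##3 (5 semitones down).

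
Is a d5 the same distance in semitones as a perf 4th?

6 semitones (diminished fifth) vs 5 semitones (perfect fourth): not equal.

No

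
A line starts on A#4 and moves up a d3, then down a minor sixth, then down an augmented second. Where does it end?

Db4

A diminished third up from A#4 is C5.
A minor sixth down from C5 is E4.
E4 down an augmented second → Db4 (3 semitones).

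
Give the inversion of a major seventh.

m2

Interval numbers invert to sum to nine: 7 + 2 = 9, so a seventh inverts to a second.
Quality inverts too: major becomes minor. That makes the inversion a minor second.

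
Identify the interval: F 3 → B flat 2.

perfect 5th

Descending from F3 to Bb2 is the same interval as ascending Bb2 to F3.
B to F spans five letter names (B-C-D-E-F), so the interval is some kind of fifth.
The perfect fifth spans 7 semitones, and Bb2 to F3 is exactly 7 semitones — so this is a perfect fifth.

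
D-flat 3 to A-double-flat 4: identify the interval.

D to A spans five letter names (D-E-F-G-A), plus an octave, so the interval is some kind of twelfth.
A perfect twelfth would be 19 semitones; Db3 to Abb4 is 18, one semitone narrower, so the interval is diminished.
(Equivalently, a compound diminished fifth: a diminished fifth plus an octave.)

diminished twelfth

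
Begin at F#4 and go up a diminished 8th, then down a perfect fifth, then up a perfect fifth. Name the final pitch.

F5

F#4 up a diminished octave → F5 (11 semitones).
F5 down a perfect fifth → Bb4 (7 semitones).
Bb4 up a perfect fifth → F5 (7 semitones).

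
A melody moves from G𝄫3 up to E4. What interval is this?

G to E spans six letter names (G-A-B-C-D-E), so the interval is some kind of sixth.
The major sixth is 9 semitones; here we have 11, two semitones wider: doubly augmented.

doubly augmented 6th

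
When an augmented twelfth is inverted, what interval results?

diminished fourth

First reduce the compound augmented twelfth to its simple form, an augmented fifth.
Inverted interval numbers add to nine, so a fifth pairs with a fourth (5 + 4 = 9).
The quality also flips — augmented becomes diminished — giving a diminished fourth.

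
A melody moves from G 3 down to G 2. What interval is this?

Descending from G3 to G2 is the same interval as ascending G2 to G3.
G to G is the same letter name, plus an octave — that makes it an octave of some quality.
Counting semitones, G2→G3 is 12, which is the perfect octave.

perfect 8th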